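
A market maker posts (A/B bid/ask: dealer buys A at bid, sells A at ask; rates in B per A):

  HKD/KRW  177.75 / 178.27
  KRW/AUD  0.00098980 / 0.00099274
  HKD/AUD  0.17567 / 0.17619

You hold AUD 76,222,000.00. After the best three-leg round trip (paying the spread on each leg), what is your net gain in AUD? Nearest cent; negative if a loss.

Net result: AUD -109,472.60 (no profitable arbitrage after spreads)

Best loop AUD → HKD → KRW → AUD:
AUD 76,222,000.00 ÷ 0.17619 (buy HKD at ask) = HKD 432,612,520.57
HKD 432,612,520.57 × 177.75 (sell HKD at bid) = KRW 76,896,875,532
KRW 76,896,875,532 × 0.00098980 (sell KRW at bid) = AUD 76,112,527.40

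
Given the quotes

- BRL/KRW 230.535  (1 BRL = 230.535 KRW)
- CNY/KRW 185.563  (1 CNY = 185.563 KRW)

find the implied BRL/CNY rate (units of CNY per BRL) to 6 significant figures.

1 BRL × 230.535 = 230.535 KRW
230.535 KRW ÷ 185.563 = 1.24235 CNY

BRL/CNY = 1.24235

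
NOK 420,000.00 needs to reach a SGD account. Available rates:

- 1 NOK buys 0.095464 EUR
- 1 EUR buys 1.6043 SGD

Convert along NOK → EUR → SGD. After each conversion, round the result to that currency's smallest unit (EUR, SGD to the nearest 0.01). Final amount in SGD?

SGD 64,324.22

NOK 420,000.00 × 0.095464 = EUR 40,094.88
EUR 40,094.88 × 1.6043 = SGD 64,324.22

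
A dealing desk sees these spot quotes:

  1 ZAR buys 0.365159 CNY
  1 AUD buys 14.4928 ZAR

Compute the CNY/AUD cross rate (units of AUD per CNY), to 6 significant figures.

CNY/AUD = 0.188958

1 CNY ÷ 0.365159 = 2.73853 ZAR
2.73853 ZAR ÷ 14.4928 = 0.188958 AUD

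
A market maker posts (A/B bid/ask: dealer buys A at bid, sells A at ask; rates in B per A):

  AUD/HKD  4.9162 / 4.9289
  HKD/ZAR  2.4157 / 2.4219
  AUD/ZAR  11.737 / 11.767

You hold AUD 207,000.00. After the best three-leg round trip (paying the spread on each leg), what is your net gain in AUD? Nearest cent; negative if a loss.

Net profit: AUD 1,918.61

Best loop AUD → HKD → ZAR → AUD:
AUD 207,000.00 × 4.9162 (sell AUD at bid) = HKD 1,017,653.40
HKD 1,017,653.40 × 2.4157 (sell HKD at bid) = ZAR 2,458,345.32
ZAR 2,458,345.32 ÷ 11.767 (buy AUD at ask) = AUD 208,918.61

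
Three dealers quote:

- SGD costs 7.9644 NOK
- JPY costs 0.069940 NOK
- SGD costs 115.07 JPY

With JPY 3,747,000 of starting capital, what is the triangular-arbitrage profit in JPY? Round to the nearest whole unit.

Profitable loop is JPY → NOK → SGD → JPY:
JPY 3,747,000 × 0.069940 = NOK 262,065.18
NOK 262,065.18 ÷ 7.9644 = SGD 32,904.57
SGD 32,904.57 × 115.07 = JPY 3,786,329
Profit = JPY 3,786,329 − JPY 3,747,000

Profit: JPY 39,329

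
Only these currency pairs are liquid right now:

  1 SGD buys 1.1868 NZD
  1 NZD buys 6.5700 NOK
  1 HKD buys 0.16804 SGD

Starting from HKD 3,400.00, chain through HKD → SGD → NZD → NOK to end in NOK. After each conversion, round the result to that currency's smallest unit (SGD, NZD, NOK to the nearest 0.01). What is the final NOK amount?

HKD 3,400.00 × 0.16804 = SGD 571.34
SGD 571.34 × 1.1868 = NZD 678.07
NZD 678.07 × 6.5700 = NOK 4,454.92

NOK 4,454.92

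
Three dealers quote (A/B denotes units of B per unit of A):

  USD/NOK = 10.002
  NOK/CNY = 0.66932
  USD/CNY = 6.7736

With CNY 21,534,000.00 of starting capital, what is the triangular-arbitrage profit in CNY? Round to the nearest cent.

Profit: CNY 254,312.87

Profitable loop is CNY → NOK → USD → CNY:
CNY 21,534,000.00 ÷ 0.66932 = NOK 32,172,951.65
NOK 32,172,951.65 ÷ 10.002 = USD 3,216,651.83
USD 3,216,651.83 × 6.7736 = CNY 21,788,312.87
Profit = CNY 21,788,312.87 − CNY 21,534,000.00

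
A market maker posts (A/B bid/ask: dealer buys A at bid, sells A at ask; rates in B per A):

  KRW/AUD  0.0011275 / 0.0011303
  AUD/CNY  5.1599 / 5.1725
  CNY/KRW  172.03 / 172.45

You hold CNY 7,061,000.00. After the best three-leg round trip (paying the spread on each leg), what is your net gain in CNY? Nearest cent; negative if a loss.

Net profit: CNY 5,888.45

Best loop CNY → KRW → AUD → CNY:
CNY 7,061,000.00 × 172.03 (sell CNY at bid) = KRW 1,214,703,830
KRW 1,214,703,830 × 0.0011275 (sell KRW at bid) = AUD 1,369,578.57
AUD 1,369,578.57 × 5.1599 (sell AUD at bid) = CNY 7,066,888.45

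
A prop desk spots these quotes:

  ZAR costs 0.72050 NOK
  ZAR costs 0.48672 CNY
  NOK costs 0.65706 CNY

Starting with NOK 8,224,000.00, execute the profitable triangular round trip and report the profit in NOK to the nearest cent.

Profit: NOK 231,188.21

Profitable loop is NOK → ZAR → CNY → NOK:
NOK 8,224,000.00 ÷ 0.72050 = ZAR 11,414,295.63
ZAR 11,414,295.63 × 0.48672 = CNY 5,555,565.97
CNY 5,555,565.97 ÷ 0.65706 = NOK 8,455,188.21
Profit = NOK 8,455,188.21 − NOK 8,224,000.00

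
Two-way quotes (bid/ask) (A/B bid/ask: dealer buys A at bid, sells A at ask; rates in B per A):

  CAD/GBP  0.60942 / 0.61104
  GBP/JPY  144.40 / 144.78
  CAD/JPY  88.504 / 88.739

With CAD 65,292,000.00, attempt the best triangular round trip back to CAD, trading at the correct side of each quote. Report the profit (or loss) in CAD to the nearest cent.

Best loop CAD → JPY → GBP → CAD:
CAD 65,292,000.00 × 88.504 (sell CAD at bid) = JPY 5,778,603,168
JPY 5,778,603,168 ÷ 144.78 (buy GBP at ask) = GBP 39,912,993.29
GBP 39,912,993.29 ÷ 0.61104 (buy CAD at ask) = CAD 65,319,771.68

Net profit: CAD 27,771.68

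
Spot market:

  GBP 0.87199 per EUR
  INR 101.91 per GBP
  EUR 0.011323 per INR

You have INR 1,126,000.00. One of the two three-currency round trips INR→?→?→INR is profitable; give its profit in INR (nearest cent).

Profitable loop is INR → EUR → GBP → INR:
INR 1,126,000.00 × 0.011323 = EUR 12,749.70
EUR 12,749.70 × 0.87199 = GBP 11,117.61
GBP 11,117.61 × 101.91 = INR 1,132,995.55
Profit = INR 1,132,995.55 − INR 1,126,000.00

Profit: INR 6,995.55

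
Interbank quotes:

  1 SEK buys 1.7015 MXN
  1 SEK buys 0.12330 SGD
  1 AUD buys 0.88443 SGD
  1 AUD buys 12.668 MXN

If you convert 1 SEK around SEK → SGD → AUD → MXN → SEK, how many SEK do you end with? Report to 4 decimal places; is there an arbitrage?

1.0379 (arbitrage exists)

Around SEK → SGD → AUD → MXN → SEK: 1 × 0.12330 ÷ 0.88443 × 12.668 ÷ 1.7015 = 1.037948
Product > 1; profitable direction is SEK → SGD → AUD → MXN → SEK.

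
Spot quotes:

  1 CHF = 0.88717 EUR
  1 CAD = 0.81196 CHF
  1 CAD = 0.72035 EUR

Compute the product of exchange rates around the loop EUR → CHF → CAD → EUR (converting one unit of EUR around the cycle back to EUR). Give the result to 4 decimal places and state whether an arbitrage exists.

Around EUR → CHF → CAD → EUR: 1 ÷ 0.88717 ÷ 0.81196 × 0.72035 = 1.000005
Product ≈ 1 (deviation 0.000%, within rounding noise).

1.0000 (no arbitrage)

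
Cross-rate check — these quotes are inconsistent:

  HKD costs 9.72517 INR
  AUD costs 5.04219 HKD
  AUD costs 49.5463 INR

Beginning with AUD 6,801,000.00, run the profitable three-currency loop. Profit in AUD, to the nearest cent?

Profitable loop is AUD → INR → HKD → AUD:
AUD 6,801,000.00 × 49.5463 = INR 336,964,386.30
INR 336,964,386.30 ÷ 9.72517 = HKD 34,648,688.54
HKD 34,648,688.54 ÷ 5.04219 = AUD 6,871,753.85
Profit = AUD 6,871,753.85 − AUD 6,801,000.00

Profit: AUD 70,753.85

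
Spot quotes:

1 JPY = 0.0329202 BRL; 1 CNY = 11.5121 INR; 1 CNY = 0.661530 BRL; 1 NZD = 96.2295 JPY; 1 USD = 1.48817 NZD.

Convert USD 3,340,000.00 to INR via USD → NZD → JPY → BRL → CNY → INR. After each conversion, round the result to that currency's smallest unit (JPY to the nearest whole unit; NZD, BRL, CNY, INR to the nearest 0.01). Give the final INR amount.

INR 274,015,239.04

USD 3,340,000.00 × 1.48817 = NZD 4,970,487.80
NZD 4,970,487.80 × 96.2295 = JPY 478,307,556
JPY 478,307,556 × 0.0329202 = BRL 15,745,980.41
BRL 15,745,980.41 ÷ 0.661530 = CNY 23,802,367.86
CNY 23,802,367.86 × 11.5121 = INR 274,015,239.04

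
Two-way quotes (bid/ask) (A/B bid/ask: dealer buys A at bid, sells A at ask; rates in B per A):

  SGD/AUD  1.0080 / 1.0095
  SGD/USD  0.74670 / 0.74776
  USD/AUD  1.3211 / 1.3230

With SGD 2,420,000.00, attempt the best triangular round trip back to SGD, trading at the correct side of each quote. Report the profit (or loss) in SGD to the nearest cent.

Net profit: SGD 45,777.15

Best loop SGD → AUD → USD → SGD:
SGD 2,420,000.00 × 1.0080 (sell SGD at bid) = AUD 2,439,360.00
AUD 2,439,360.00 ÷ 1.3230 (buy USD at ask) = USD 1,843,809.52
USD 1,843,809.52 ÷ 0.74776 (buy SGD at ask) = SGD 2,465,777.15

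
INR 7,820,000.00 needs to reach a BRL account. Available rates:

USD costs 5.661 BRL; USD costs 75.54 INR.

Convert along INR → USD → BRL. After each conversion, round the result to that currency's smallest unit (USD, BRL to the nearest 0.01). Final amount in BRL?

BRL 586,034.14

INR 7,820,000.00 ÷ 75.54 = USD 103,521.31
USD 103,521.31 × 5.661 = BRL 586,034.14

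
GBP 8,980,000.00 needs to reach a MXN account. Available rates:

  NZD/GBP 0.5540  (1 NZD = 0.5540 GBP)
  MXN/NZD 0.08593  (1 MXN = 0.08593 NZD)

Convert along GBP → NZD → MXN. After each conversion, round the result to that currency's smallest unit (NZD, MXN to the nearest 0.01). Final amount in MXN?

MXN 188,634,775.75

GBP 8,980,000.00 ÷ 0.5540 = NZD 16,209,386.28
NZD 16,209,386.28 ÷ 0.08593 = MXN 188,634,775.75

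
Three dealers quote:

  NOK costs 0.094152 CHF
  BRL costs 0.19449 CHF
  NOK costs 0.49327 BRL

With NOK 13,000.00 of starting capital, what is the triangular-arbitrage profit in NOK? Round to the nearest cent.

Profit: NOK 246.34

Profitable loop is NOK → BRL → CHF → NOK:
NOK 13,000.00 × 0.49327 = BRL 6,412.51
BRL 6,412.51 × 0.19449 = CHF 1,247.17
CHF 1,247.17 ÷ 0.094152 = NOK 13,246.34
Profit = NOK 13,246.34 − NOK 13,000.00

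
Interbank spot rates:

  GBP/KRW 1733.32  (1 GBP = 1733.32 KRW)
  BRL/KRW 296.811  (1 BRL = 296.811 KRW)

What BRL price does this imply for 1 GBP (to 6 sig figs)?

GBP/BRL = 5.83981

1 GBP × 1733.32 = 1733.32 KRW
1733.32 KRW ÷ 296.811 = 5.83981 BRL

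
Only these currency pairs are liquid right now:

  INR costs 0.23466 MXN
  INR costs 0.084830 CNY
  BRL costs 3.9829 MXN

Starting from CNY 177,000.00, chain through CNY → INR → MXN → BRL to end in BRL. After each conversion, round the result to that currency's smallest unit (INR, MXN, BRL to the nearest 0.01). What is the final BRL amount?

BRL 122,931.58

CNY 177,000.00 ÷ 0.084830 = INR 2,086,525.99
INR 2,086,525.99 × 0.23466 = MXN 489,624.19
MXN 489,624.19 ÷ 3.9829 = BRL 122,931.58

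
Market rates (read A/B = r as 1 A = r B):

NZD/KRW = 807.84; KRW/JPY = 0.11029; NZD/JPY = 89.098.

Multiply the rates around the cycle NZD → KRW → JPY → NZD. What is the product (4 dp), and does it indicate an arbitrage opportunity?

1.0000 (no arbitrage)

Around NZD → KRW → JPY → NZD: 1 × 807.84 × 0.11029 ÷ 89.098 = 0.999985
Product ≈ 1 (deviation 0.001%, within rounding noise).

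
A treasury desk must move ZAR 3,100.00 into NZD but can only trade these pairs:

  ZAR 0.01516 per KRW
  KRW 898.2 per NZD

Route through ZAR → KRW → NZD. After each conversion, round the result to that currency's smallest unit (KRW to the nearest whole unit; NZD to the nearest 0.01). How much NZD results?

NZD 227.66

ZAR 3,100.00 ÷ 0.01516 = KRW 204,485
KRW 204,485 ÷ 898.2 = NZD 227.66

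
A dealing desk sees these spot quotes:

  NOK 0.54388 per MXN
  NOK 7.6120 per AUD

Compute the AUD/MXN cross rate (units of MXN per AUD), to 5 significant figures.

1 AUD × 7.6120 = 7.612 NOK
7.612 NOK ÷ 0.54388 = 13.9957 MXN

AUD/MXN = 13.996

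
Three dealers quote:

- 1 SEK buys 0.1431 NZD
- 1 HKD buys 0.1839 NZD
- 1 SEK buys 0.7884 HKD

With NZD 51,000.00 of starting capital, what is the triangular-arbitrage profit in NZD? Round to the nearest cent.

Profitable loop is NZD → SEK → HKD → NZD:
NZD 51,000.00 ÷ 0.1431 = SEK 356,394.13
SEK 356,394.13 × 0.7884 = HKD 280,981.13
HKD 280,981.13 × 0.1839 = NZD 51,672.43
Profit = NZD 51,672.43 − NZD 51,000.00

Profit: NZD 672.43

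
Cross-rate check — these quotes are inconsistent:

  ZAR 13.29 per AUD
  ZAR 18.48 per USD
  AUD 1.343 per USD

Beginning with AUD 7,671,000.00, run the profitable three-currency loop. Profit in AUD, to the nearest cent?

Profitable loop is AUD → USD → ZAR → AUD:
AUD 7,671,000.00 ÷ 1.343 = USD 5,711,839.17
USD 5,711,839.17 × 18.48 = ZAR 105,554,787.79
ZAR 105,554,787.79 ÷ 13.29 = AUD 7,942,421.96
Profit = AUD 7,942,421.96 − AUD 7,671,000.00

Profit: AUD 271,421.96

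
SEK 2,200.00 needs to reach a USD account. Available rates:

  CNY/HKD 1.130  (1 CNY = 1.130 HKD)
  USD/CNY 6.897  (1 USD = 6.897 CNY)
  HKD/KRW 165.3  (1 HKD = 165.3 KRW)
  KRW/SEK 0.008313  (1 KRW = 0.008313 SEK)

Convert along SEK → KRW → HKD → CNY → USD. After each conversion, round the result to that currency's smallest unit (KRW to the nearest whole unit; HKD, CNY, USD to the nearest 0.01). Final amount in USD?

USD 205.42

SEK 2,200.00 ÷ 0.008313 = KRW 264,646
KRW 264,646 ÷ 165.3 = HKD 1,601.00
HKD 1,601.00 ÷ 1.130 = CNY 1,416.81
CNY 1,416.81 ÷ 6.897 = USD 205.42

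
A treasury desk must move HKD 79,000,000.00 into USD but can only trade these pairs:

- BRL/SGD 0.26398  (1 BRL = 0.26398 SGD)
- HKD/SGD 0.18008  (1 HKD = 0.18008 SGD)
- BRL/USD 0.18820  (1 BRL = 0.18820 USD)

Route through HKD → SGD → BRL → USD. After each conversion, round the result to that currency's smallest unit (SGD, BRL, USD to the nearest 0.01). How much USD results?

USD 10,142,410.12

HKD 79,000,000.00 × 0.18008 = SGD 14,226,320.00
SGD 14,226,320.00 ÷ 0.26398 = BRL 53,891,658.46
BRL 53,891,658.46 × 0.18820 = USD 10,142,410.12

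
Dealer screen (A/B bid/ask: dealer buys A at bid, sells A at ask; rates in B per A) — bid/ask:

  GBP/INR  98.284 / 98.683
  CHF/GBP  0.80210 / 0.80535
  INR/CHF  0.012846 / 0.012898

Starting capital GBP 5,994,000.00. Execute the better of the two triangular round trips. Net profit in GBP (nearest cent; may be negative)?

Net profit: GBP 76,102.10

Best loop GBP → INR → CHF → GBP:
GBP 5,994,000.00 × 98.284 (sell GBP at bid) = INR 589,114,296.00
INR 589,114,296.00 × 0.012846 (sell INR at bid) = CHF 7,567,762.25
CHF 7,567,762.25 × 0.80210 (sell CHF at bid) = GBP 6,070,102.10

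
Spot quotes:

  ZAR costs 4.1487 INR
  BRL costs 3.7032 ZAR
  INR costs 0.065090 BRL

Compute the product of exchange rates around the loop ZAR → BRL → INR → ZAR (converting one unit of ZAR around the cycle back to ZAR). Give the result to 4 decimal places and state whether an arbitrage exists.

Around ZAR → BRL → INR → ZAR: 1 ÷ 3.7032 ÷ 0.065090 ÷ 4.1487 = 0.999992
Product ≈ 1 (deviation 0.001%, within rounding noise).

1.0000 (no arbitrage)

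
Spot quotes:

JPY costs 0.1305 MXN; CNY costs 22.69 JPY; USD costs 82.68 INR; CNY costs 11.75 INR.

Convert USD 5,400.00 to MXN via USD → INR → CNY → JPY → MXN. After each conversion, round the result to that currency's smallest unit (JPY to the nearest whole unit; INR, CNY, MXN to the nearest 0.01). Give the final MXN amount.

MXN 112,512.66

USD 5,400.00 × 82.68 = INR 446,472.00
INR 446,472.00 ÷ 11.75 = CNY 37,997.62
CNY 37,997.62 × 22.69 = JPY 862,166
JPY 862,166 × 0.1305 = MXN 112,512.66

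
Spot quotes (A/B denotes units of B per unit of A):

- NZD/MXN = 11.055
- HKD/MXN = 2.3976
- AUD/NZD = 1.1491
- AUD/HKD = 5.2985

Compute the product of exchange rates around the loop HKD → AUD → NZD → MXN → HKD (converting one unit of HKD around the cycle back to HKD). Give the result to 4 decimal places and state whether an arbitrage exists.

Around HKD → AUD → NZD → MXN → HKD: 1 ÷ 5.2985 × 1.1491 × 11.055 ÷ 2.3976 = 0.999970
Product ≈ 1 (deviation 0.003%, within rounding noise).

1.0000 (no arbitrage)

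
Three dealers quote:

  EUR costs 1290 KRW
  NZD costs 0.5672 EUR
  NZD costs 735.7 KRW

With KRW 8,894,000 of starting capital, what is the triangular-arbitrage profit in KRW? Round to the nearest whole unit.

Profit: KRW 48,768

Profitable loop is KRW → EUR → NZD → KRW:
KRW 8,894,000 ÷ 1290 = EUR 6,894.57
EUR 6,894.57 ÷ 0.5672 = NZD 12,155.45
NZD 12,155.45 × 735.7 = KRW 8,942,768
Profit = KRW 8,942,768 − KRW 8,894,000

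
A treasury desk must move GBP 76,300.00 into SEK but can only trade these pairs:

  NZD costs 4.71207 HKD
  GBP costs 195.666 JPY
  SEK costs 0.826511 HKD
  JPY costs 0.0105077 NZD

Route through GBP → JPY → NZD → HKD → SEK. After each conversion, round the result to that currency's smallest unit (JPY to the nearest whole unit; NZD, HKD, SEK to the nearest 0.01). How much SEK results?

GBP 76,300.00 × 195.666 = JPY 14,929,316
JPY 14,929,316 × 0.0105077 = NZD 156,872.77
NZD 156,872.77 × 4.71207 = HKD 739,195.47
HKD 739,195.47 ÷ 0.826511 = SEK 894,356.48

SEK 894,356.48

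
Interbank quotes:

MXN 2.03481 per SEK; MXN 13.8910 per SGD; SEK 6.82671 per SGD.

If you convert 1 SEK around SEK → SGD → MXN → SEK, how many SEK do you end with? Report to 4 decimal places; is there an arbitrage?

1.0000 (no arbitrage)

Around SEK → SGD → MXN → SEK: 1 ÷ 6.82671 × 13.8910 ÷ 2.03481 = 0.999996
Product ≈ 1 (deviation 0.000%, within rounding noise).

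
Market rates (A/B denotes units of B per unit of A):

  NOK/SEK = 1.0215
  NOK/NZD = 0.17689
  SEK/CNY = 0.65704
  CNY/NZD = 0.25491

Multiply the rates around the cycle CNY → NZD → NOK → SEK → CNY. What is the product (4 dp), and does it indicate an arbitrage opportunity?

Around CNY → NZD → NOK → SEK → CNY: 1 × 0.25491 ÷ 0.17689 × 1.0215 × 0.65704 = 0.967194
Product < 1; profitable direction is CNY → SEK → NOK → NZD → CNY.

0.9672 (arbitrage exists)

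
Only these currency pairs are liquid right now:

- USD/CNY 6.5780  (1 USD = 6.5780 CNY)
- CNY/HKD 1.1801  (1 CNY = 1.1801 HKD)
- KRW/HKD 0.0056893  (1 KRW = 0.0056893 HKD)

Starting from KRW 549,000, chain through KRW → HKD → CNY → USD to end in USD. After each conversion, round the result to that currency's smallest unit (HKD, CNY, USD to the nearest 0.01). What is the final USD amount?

KRW 549,000 × 0.0056893 = HKD 3,123.43
HKD 3,123.43 ÷ 1.1801 = CNY 2,646.75
CNY 2,646.75 ÷ 6.5780 = USD 402.36

USD 402.36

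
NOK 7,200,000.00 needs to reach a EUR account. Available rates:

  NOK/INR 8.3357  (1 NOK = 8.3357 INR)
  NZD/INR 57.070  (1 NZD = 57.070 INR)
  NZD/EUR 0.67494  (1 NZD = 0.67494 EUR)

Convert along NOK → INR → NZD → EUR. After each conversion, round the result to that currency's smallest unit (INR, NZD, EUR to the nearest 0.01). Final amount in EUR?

NOK 7,200,000.00 × 8.3357 = INR 60,017,040.00
INR 60,017,040.00 ÷ 57.070 = NZD 1,051,639.04
NZD 1,051,639.04 × 0.67494 = EUR 709,793.25

EUR 709,793.25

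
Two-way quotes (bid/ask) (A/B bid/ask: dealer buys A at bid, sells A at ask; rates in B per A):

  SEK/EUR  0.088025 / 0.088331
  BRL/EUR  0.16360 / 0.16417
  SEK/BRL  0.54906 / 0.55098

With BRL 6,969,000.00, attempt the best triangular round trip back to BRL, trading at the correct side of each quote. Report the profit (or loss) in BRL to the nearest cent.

Best loop BRL → EUR → SEK → BRL:
BRL 6,969,000.00 × 0.16360 (sell BRL at bid) = EUR 1,140,128.40
EUR 1,140,128.40 ÷ 0.088331 (buy SEK at ask) = SEK 12,907,454.91
SEK 12,907,454.91 × 0.54906 (sell SEK at bid) = BRL 7,086,967.20

Net profit: BRL 117,967.20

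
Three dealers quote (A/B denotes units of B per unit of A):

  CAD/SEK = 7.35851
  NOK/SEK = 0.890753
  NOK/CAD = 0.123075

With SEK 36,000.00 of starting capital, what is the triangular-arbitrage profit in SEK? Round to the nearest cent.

Profit: SEK 602.01

Profitable loop is SEK → NOK → CAD → SEK:
SEK 36,000.00 ÷ 0.890753 = NOK 40,415.24
NOK 40,415.24 × 0.123075 = CAD 4,974.11
CAD 4,974.11 × 7.35851 = SEK 36,602.01
Profit = SEK 36,602.01 − SEK 36,000.00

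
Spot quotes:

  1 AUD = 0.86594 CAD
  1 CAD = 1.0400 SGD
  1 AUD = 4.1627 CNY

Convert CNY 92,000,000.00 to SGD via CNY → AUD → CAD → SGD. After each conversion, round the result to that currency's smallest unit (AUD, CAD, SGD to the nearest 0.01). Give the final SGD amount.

CNY 92,000,000.00 ÷ 4.1627 = AUD 22,101,040.19
AUD 22,101,040.19 × 0.86594 = CAD 19,138,174.74
CAD 19,138,174.74 × 1.0400 = SGD 19,903,701.73

SGD 19,903,701.73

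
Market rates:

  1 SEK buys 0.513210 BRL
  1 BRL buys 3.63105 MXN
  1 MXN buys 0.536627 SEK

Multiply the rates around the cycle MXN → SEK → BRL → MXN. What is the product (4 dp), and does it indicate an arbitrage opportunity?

Around MXN → SEK → BRL → MXN: 1 × 0.536627 × 0.513210 × 3.63105 = 1.000000
Product ≈ 1 (deviation 0.000%, within rounding noise).

1.0000 (no arbitrage)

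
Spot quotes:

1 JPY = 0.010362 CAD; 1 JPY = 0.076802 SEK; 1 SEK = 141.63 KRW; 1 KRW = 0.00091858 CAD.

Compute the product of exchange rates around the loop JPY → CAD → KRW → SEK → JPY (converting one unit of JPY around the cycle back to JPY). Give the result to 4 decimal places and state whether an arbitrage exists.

Around JPY → CAD → KRW → SEK → JPY: 1 × 0.010362 ÷ 0.00091858 ÷ 141.63 ÷ 0.076802 = 1.037048
Product > 1; profitable direction is JPY → CAD → KRW → SEK → JPY.

1.0370 (arbitrage exists)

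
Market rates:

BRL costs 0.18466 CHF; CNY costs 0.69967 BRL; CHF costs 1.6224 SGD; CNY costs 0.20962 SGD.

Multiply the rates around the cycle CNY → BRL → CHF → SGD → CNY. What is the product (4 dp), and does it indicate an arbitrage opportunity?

1.0000 (no arbitrage)

Around CNY → BRL → CHF → SGD → CNY: 1 × 0.69967 × 0.18466 × 1.6224 ÷ 0.20962 = 0.999980
Product ≈ 1 (deviation 0.002%, within rounding noise).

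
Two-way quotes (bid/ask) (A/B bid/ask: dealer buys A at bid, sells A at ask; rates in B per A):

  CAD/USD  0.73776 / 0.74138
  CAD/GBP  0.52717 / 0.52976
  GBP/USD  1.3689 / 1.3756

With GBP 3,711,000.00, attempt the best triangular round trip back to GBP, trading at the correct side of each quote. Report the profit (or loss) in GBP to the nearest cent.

Net profit: GBP 45,944.06

Best loop GBP → CAD → USD → GBP:
GBP 3,711,000.00 ÷ 0.52976 (buy CAD at ask) = CAD 7,005,058.89
CAD 7,005,058.89 × 0.73776 (sell CAD at bid) = USD 5,168,052.25
USD 5,168,052.25 ÷ 1.3756 (buy GBP at ask) = GBP 3,756,944.06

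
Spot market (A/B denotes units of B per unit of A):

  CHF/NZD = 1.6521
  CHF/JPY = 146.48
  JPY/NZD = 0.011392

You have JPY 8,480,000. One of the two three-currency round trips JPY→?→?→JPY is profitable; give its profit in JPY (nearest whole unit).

Profitable loop is JPY → NZD → CHF → JPY:
JPY 8,480,000 × 0.011392 = NZD 96,604.16
NZD 96,604.16 ÷ 1.6521 = CHF 58,473.55
CHF 58,473.55 × 146.48 = JPY 8,565,206
Profit = JPY 8,565,206 − JPY 8,480,000

Profit: JPY 85,206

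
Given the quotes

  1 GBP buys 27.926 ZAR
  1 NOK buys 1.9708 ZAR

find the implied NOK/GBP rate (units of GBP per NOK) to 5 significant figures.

NOK/GBP = 0.070572

1 NOK × 1.9708 = 1.9708 ZAR
1.9708 ZAR ÷ 27.926 = 0.0705722 GBP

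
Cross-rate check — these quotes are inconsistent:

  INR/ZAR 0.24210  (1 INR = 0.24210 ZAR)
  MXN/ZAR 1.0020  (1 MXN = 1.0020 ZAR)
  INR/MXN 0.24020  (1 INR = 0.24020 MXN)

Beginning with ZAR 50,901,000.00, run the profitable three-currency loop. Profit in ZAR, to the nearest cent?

Profit: ZAR 300,228.27

Profitable loop is ZAR → MXN → INR → ZAR:
ZAR 50,901,000.00 ÷ 1.0020 = MXN 50,799,401.20
MXN 50,799,401.20 ÷ 0.24020 = INR 211,487,931.71
INR 211,487,931.71 × 0.24210 = ZAR 51,201,228.27
Profit = ZAR 51,201,228.27 − ZAR 50,901,000.00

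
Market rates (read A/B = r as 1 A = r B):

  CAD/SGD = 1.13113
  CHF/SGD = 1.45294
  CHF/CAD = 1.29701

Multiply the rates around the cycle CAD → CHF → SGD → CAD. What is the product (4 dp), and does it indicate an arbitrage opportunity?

Around CAD → CHF → SGD → CAD: 1 ÷ 1.29701 × 1.45294 ÷ 1.13113 = 0.990357
Product < 1; profitable direction is CAD → SGD → CHF → CAD.

0.9904 (arbitrage exists)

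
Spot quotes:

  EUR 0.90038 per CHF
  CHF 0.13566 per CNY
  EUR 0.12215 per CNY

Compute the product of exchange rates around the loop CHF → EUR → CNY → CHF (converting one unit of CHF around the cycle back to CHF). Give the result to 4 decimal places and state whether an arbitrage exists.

Around CHF → EUR → CNY → CHF: 1 × 0.90038 ÷ 0.12215 × 0.13566 = 0.999964
Product ≈ 1 (deviation 0.004%, within rounding noise).

1.0000 (no arbitrage)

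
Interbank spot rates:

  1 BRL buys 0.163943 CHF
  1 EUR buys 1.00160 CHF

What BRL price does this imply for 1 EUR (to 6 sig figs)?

1 EUR × 1.00160 = 1.0016 CHF
1.0016 CHF ÷ 0.163943 = 6.10944 BRL

EUR/BRL = 6.10944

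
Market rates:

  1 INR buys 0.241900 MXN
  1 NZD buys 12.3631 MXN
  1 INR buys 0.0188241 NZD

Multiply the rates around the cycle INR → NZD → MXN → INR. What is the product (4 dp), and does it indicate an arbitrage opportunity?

Around INR → NZD → MXN → INR: 1 × 0.0188241 × 12.3631 ÷ 0.241900 = 0.962068
Product < 1; profitable direction is INR → MXN → NZD → INR.

0.9621 (arbitrage exists)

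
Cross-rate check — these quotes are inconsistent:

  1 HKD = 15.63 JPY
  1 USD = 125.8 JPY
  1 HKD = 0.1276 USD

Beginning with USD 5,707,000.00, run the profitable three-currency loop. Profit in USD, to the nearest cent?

Profitable loop is USD → JPY → HKD → USD:
USD 5,707,000.00 × 125.8 = JPY 717,940,600
JPY 717,940,600 ÷ 15.63 = HKD 45,933,499.68
HKD 45,933,499.68 × 0.1276 = USD 5,861,114.56
Profit = USD 5,861,114.56 − USD 5,707,000.00

Profit: USD 154,114.56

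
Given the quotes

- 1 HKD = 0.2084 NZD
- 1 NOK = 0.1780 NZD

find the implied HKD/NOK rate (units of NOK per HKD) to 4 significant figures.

1 HKD × 0.2084 = 0.2084 NZD
0.2084 NZD ÷ 0.1780 = 1.17079 NOK

HKD/NOK = 1.171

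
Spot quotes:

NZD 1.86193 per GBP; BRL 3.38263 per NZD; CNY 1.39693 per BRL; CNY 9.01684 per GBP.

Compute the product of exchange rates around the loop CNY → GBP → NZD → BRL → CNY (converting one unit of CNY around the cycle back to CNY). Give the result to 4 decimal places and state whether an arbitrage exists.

0.9757 (arbitrage exists)

Around CNY → GBP → NZD → BRL → CNY: 1 ÷ 9.01684 × 1.86193 × 3.38263 × 1.39693 = 0.975749
Product < 1; profitable direction is CNY → BRL → NZD → GBP → CNY.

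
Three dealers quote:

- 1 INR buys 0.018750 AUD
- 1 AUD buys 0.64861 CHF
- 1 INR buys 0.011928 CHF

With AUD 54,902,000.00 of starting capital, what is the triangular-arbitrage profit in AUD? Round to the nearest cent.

Profitable loop is AUD → CHF → INR → AUD:
AUD 54,902,000.00 × 0.64861 = CHF 35,609,986.22
CHF 35,609,986.22 ÷ 0.011928 = INR 2,985,411,319.58
INR 2,985,411,319.58 × 0.018750 = AUD 55,976,462.24
Profit = AUD 55,976,462.24 − AUD 54,902,000.00

Profit: AUD 1,074,462.24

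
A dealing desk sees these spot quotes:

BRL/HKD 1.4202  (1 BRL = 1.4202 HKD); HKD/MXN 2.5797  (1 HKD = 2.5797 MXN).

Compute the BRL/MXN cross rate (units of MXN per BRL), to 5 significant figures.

1 BRL × 1.4202 = 1.4202 HKD
1.4202 HKD × 2.5797 = 3.66369 MXN

BRL/MXN = 3.6637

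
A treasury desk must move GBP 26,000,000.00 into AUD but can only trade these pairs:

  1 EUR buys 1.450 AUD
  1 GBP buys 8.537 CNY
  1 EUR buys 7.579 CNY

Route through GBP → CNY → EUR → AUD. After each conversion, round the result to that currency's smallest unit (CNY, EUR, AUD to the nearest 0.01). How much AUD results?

GBP 26,000,000.00 × 8.537 = CNY 221,962,000.00
CNY 221,962,000.00 ÷ 7.579 = EUR 29,286,449.40
EUR 29,286,449.40 × 1.450 = AUD 42,465,351.63

AUD 42,465,351.63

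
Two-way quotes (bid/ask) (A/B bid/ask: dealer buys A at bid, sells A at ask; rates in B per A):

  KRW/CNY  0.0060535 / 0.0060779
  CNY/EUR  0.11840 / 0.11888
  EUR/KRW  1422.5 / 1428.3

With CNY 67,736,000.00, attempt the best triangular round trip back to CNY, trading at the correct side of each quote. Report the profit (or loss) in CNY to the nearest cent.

Net profit: CNY 1,324,556.08

Best loop CNY → EUR → KRW → CNY:
CNY 67,736,000.00 × 0.11840 (sell CNY at bid) = EUR 8,019,942.40
EUR 8,019,942.40 × 1422.5 (sell EUR at bid) = KRW 11,408,368,064
KRW 11,408,368,064 × 0.0060535 (sell KRW at bid) = CNY 69,060,556.08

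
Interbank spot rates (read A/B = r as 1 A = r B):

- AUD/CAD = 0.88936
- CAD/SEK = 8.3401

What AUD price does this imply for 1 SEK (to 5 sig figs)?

1 SEK ÷ 8.3401 = 0.119903 CAD
0.119903 CAD ÷ 0.88936 = 0.134819 AUD

SEK/AUD = 0.13482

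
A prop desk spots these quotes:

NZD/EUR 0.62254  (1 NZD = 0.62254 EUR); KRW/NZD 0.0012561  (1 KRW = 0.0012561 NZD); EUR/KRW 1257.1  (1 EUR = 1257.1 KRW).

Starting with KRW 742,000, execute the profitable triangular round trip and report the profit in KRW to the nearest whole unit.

Profitable loop is KRW → EUR → NZD → KRW:
KRW 742,000 ÷ 1257.1 = EUR 590.25
EUR 590.25 ÷ 0.62254 = NZD 948.13
NZD 948.13 ÷ 0.0012561 = KRW 754,819
Profit = KRW 754,819 − KRW 742,000

Profit: KRW 12,819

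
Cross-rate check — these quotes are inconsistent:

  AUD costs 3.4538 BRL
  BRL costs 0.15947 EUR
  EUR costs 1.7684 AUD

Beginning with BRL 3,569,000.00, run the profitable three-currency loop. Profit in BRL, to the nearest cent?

Profit: BRL 95,290.21

Profitable loop is BRL → AUD → EUR → BRL:
BRL 3,569,000.00 ÷ 3.4538 = AUD 1,033,354.57
AUD 1,033,354.57 ÷ 1.7684 = EUR 584,344.36
EUR 584,344.36 ÷ 0.15947 = BRL 3,664,290.21
Profit = BRL 3,664,290.21 − BRL 3,569,000.00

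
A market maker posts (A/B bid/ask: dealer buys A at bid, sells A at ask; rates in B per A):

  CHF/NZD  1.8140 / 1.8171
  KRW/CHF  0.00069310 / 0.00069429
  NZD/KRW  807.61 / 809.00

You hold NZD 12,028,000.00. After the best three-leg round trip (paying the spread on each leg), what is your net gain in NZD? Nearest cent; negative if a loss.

Best loop NZD → KRW → CHF → NZD:
NZD 12,028,000.00 × 807.61 (sell NZD at bid) = KRW 9,713,933,080
KRW 9,713,933,080 × 0.00069310 (sell KRW at bid) = CHF 6,732,727.02
CHF 6,732,727.02 × 1.8140 (sell CHF at bid) = NZD 12,213,166.81

Net profit: NZD 185,166.81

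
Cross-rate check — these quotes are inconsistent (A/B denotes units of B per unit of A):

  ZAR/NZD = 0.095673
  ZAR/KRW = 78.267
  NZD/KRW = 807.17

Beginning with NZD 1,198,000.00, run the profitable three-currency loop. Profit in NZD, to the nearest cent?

Profitable loop is NZD → ZAR → KRW → NZD:
NZD 1,198,000.00 ÷ 0.095673 = ZAR 12,521,819.11
ZAR 12,521,819.11 × 78.267 = KRW 980,045,217
KRW 980,045,217 ÷ 807.17 = NZD 1,214,174.48
Profit = NZD 1,214,174.48 − NZD 1,198,000.00

Profit: NZD 16,174.48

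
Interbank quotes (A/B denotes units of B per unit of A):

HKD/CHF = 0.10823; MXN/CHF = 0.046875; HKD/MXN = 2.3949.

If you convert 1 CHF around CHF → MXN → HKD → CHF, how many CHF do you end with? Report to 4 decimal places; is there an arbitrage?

Around CHF → MXN → HKD → CHF: 1 ÷ 0.046875 ÷ 2.3949 × 0.10823 = 0.964093
Product < 1; profitable direction is CHF → HKD → MXN → CHF.

0.9641 (arbitrage exists)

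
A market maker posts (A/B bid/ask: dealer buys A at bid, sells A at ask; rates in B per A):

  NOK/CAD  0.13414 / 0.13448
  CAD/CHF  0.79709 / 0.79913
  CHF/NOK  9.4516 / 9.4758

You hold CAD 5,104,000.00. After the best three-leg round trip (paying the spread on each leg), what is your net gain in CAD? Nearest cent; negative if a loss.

Best loop CAD → CHF → NOK → CAD:
CAD 5,104,000.00 × 0.79709 (sell CAD at bid) = CHF 4,068,347.36
CHF 4,068,347.36 × 9.4516 (sell CHF at bid) = NOK 38,452,391.91
NOK 38,452,391.91 × 0.13414 (sell NOK at bid) = CAD 5,158,003.85

Net profit: CAD 54,003.85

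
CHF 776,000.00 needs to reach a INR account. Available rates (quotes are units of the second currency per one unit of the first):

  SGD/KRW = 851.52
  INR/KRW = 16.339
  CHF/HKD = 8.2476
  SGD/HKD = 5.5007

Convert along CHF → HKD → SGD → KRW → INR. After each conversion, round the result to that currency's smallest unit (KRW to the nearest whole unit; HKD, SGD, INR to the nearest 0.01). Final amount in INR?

CHF 776,000.00 × 8.2476 = HKD 6,400,137.60
HKD 6,400,137.60 ÷ 5.5007 = SGD 1,163,513.30
SGD 1,163,513.30 × 851.52 = KRW 990,754,845
KRW 990,754,845 ÷ 16.339 = INR 60,637,422.42

INR 60,637,422.42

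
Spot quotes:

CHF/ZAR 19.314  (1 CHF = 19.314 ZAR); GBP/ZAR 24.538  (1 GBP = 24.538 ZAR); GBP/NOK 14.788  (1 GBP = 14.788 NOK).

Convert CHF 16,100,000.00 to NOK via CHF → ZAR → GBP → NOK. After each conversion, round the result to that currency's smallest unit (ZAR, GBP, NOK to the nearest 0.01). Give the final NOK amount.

NOK 187,399,480.63

CHF 16,100,000.00 × 19.314 = ZAR 310,955,400.00
ZAR 310,955,400.00 ÷ 24.538 = GBP 12,672,401.99
GBP 12,672,401.99 × 14.788 = NOK 187,399,480.63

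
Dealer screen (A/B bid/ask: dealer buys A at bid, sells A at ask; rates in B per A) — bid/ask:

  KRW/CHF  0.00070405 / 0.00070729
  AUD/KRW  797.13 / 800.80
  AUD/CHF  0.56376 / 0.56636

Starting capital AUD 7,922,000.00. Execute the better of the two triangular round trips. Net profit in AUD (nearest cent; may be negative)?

Net result: AUD -36,894.39 (no profitable arbitrage after spreads)

Best loop AUD → CHF → KRW → AUD:
AUD 7,922,000.00 × 0.56376 (sell AUD at bid) = CHF 4,466,106.72
CHF 4,466,106.72 ÷ 0.00070729 (buy KRW at ask) = KRW 6,314,392,569
KRW 6,314,392,569 ÷ 800.80 (buy AUD at ask) = AUD 7,885,105.61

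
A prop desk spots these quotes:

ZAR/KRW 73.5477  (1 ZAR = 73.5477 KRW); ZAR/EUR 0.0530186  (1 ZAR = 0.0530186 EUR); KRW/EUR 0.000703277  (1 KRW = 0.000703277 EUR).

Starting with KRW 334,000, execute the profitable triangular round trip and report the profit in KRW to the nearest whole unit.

Profit: KRW 8,357

Profitable loop is KRW → ZAR → EUR → KRW:
KRW 334,000 ÷ 73.5477 = ZAR 4,541.27
ZAR 4,541.27 × 0.0530186 = EUR 240.77
EUR 240.77 ÷ 0.000703277 = KRW 342,357
Profit = KRW 342,357 − KRW 334,000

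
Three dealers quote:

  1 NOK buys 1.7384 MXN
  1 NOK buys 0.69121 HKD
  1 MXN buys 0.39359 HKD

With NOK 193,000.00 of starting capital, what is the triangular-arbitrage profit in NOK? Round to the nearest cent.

Profit: NOK 1,972.59

Profitable loop is NOK → HKD → MXN → NOK:
NOK 193,000.00 × 0.69121 = HKD 133,403.53
HKD 133,403.53 ÷ 0.39359 = MXN 338,940.34
MXN 338,940.34 ÷ 1.7384 = NOK 194,972.59
Profit = NOK 194,972.59 − NOK 193,000.00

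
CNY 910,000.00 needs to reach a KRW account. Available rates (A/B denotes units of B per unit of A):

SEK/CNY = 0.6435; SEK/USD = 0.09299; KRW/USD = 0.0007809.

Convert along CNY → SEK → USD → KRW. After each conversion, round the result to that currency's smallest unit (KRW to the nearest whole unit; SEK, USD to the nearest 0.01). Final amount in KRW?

KRW 168,396,735

CNY 910,000.00 ÷ 0.6435 = SEK 1,414,141.41
SEK 1,414,141.41 × 0.09299 = USD 131,501.01
USD 131,501.01 ÷ 0.0007809 = KRW 168,396,735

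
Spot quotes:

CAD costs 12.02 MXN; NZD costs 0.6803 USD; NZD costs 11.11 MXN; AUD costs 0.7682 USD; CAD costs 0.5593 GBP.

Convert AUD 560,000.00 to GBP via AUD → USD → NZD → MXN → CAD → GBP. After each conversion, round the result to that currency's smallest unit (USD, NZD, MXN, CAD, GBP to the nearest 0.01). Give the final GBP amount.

GBP 326,901.01

AUD 560,000.00 × 0.7682 = USD 430,192.00
USD 430,192.00 ÷ 0.6803 = NZD 632,356.31
NZD 632,356.31 × 11.11 = MXN 7,025,478.60
MXN 7,025,478.60 ÷ 12.02 = CAD 584,482.41
CAD 584,482.41 × 0.5593 = GBP 326,901.01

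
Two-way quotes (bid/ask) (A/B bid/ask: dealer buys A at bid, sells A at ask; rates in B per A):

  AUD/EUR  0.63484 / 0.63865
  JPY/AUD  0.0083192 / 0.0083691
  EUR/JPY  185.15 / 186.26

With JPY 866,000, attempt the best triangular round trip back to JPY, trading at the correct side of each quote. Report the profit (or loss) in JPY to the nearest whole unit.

Net profit: JPY 3,875

Best loop JPY → EUR → AUD → JPY:
JPY 866,000 ÷ 186.26 (buy EUR at ask) = EUR 4,649.41
EUR 4,649.41 ÷ 0.63865 (buy AUD at ask) = AUD 7,280.07
AUD 7,280.07 ÷ 0.0083691 (buy JPY at ask) = JPY 869,875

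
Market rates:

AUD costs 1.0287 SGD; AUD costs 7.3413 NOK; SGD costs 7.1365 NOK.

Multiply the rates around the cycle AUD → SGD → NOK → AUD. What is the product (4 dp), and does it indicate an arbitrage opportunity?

Around AUD → SGD → NOK → AUD: 1 × 1.0287 × 7.1365 ÷ 7.3413 = 1.000002
Product ≈ 1 (deviation 0.000%, within rounding noise).

1.0000 (no arbitrage)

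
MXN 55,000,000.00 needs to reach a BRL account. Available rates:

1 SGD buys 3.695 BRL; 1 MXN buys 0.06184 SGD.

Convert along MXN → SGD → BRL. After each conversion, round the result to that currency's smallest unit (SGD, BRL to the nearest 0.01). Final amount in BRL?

MXN 55,000,000.00 × 0.06184 = SGD 3,401,200.00
SGD 3,401,200.00 × 3.695 = BRL 12,567,434.00

BRL 12,567,434.00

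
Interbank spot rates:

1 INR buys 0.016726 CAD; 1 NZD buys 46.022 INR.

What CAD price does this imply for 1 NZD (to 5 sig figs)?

NZD/CAD = 0.76976

1 NZD × 46.022 = 46.022 INR
46.022 INR × 0.016726 = 0.769764 CAD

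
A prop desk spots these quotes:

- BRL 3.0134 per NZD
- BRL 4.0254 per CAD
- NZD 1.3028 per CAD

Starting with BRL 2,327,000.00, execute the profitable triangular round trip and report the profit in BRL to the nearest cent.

Profit: BRL 59,002.49

Profitable loop is BRL → NZD → CAD → BRL:
BRL 2,327,000.00 ÷ 3.0134 = NZD 772,217.43
NZD 772,217.43 ÷ 1.3028 = CAD 592,736.74
CAD 592,736.74 × 4.0254 = BRL 2,386,002.49
Profit = BRL 2,386,002.49 − BRL 2,327,000.00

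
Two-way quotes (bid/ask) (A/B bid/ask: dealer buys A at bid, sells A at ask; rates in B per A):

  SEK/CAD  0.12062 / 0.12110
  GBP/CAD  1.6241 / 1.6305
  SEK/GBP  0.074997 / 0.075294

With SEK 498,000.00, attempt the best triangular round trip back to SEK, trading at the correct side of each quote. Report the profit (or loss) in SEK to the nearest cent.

Net profit: SEK 2,889.42

Best loop SEK → GBP → CAD → SEK:
SEK 498,000.00 × 0.074997 (sell SEK at bid) = GBP 37,348.51
GBP 37,348.51 × 1.6241 (sell GBP at bid) = CAD 60,657.71
CAD 60,657.71 ÷ 0.12110 (buy SEK at ask) = SEK 500,889.42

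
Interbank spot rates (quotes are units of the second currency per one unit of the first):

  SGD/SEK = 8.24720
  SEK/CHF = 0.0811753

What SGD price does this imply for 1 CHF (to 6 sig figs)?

CHF/SGD = 1.49372

1 CHF ÷ 0.0811753 = 12.319 SEK
12.319 SEK ÷ 8.24720 = 1.49372 SGD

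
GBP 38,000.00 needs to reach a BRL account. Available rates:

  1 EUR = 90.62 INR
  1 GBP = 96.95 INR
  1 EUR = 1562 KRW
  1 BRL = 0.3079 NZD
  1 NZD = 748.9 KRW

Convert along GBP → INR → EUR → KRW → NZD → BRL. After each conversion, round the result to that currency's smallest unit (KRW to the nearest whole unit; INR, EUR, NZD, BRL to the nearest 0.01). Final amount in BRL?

BRL 275,394.25

GBP 38,000.00 × 96.95 = INR 3,684,100.00
INR 3,684,100.00 ÷ 90.62 = EUR 40,654.38
EUR 40,654.38 × 1562 = KRW 63,502,142
KRW 63,502,142 ÷ 748.9 = NZD 84,793.89
NZD 84,793.89 ÷ 0.3079 = BRL 275,394.25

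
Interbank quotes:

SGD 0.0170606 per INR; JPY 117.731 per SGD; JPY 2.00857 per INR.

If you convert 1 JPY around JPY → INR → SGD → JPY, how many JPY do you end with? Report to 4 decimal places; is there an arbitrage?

1.0000 (no arbitrage)

Around JPY → INR → SGD → JPY: 1 ÷ 2.00857 × 0.0170606 × 117.731 = 0.999996
Product ≈ 1 (deviation 0.000%, within rounding noise).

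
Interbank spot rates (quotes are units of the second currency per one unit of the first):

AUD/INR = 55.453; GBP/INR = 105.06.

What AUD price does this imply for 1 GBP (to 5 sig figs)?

GBP/AUD = 1.8946

1 GBP × 105.06 = 105.06 INR
105.06 INR ÷ 55.453 = 1.89458 AUD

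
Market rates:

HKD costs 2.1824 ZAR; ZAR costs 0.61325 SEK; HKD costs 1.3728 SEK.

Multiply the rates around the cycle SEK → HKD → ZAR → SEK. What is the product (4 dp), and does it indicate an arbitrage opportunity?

Around SEK → HKD → ZAR → SEK: 1 ÷ 1.3728 × 2.1824 × 0.61325 = 0.974910
Product < 1; profitable direction is SEK → ZAR → HKD → SEK.

0.9749 (arbitrage exists)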